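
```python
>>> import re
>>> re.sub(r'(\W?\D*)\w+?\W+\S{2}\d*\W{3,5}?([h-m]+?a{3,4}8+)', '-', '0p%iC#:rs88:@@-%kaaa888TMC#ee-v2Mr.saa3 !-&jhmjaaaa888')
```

'0-TMC#ee-v2Mr.saa3 !-&jhmjaaaa888'

This matches optionally a non-word character, then zero or more of a non-digit (captured); then one or more of a word character (lazy), then one or more of a non-word character, then exactly 2 of a non-whitespace character; then zero or more of a digit, then 3 to 5 of a non-word character (lazy); then one or more of a character in [h-m] (lazy), then 3 to 4 of a literal 'a', then one or more of the literal '8' (captured).
Every occurrence is swapped for '-'.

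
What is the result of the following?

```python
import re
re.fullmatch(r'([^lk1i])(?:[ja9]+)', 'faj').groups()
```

The pattern matches any character except [lk1i] (captured); then one or more of one of [ja9] (non-capturing group).
`re.fullmatch` requires the pattern to consume the entire string.
The match spans [0:3] → 'faj'.
Captured: group 1 = 'f'.

('f',)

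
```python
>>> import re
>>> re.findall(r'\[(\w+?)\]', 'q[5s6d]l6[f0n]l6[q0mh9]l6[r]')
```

['5s6d', 'f0n', 'q0mh9', 'r']

Walking the string: at [1:7] match '[5s6d]', group 1 = '5s6d'; at [9:14] match '[f0n]', group 1 = 'f0n'; at [16:23] match '[q0mh9]', group 1 = 'q0mh9'; at [25:28] match '[r]', group 1 = 'r'.
With a single group, `findall` returns only what that group captured — 4 items.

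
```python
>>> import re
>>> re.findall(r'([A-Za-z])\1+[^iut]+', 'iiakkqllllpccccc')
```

['i']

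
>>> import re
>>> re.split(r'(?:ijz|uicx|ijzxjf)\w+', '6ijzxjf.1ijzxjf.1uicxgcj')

Splitting on the pattern gives 4 pieces.

['6', '.1', '.1', '']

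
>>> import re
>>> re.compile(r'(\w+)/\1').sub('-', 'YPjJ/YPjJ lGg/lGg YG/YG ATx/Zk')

'- - - ATx/Zk'

`\1` has to match the exact text group 1 already captured.
Every occurrence is swapped for '-'.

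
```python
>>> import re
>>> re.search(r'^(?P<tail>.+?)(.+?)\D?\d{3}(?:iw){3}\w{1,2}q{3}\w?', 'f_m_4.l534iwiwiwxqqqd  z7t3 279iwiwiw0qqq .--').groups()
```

The match spans [0:21] → 'f_m_4.l534iwiwiwxqqqd'.
Captured: group 1 = 'f', group 2 = '_m_4.'.

('f', '_m_4.')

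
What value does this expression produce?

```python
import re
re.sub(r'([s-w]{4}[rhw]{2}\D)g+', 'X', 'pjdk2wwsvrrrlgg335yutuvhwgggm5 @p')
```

The pattern matches exactly 4 of a character in [s-w], then exactly 2 of one of [rhw], then a non-digit (captured); then one or more of a literal 'g'.
Matches: at [19:28] → 'utuvhwggg'.
Every occurrence is swapped for 'X'.

'pjdk2wwsvrrrlgg335yXm5 @p'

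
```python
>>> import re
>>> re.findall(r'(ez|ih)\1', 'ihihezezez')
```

['ih', 'ez']

The backreference `\1` re-matches whatever the first group consumed, character for character.
Matches: at [0:4] match 'ihih', group 1 = 'ih'; at [4:8] match 'ezez', group 1 = 'ez'.
With a single group, `findall` returns only what that group captured — 2 items.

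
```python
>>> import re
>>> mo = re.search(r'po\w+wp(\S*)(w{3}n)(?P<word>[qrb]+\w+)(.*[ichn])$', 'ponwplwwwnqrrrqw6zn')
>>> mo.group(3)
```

'qrrrqw6z'

The match spans [0:19] → 'ponwplwwwnqrrrqw6zn'.
Captured: group 1 = 'l', group 2 = 'wwwn', group 3 = 'qrrrqw6z', group 4 = 'n'.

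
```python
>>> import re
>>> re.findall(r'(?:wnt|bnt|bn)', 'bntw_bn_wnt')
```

['bnt', 'bn', 'wnt']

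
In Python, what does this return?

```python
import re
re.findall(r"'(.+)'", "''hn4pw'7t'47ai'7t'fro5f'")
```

Because there's exactly one group, `findall` drops the full match and keeps group 1 from the one hit.

["'hn4pw'7t'47ai'7t'fro5f"]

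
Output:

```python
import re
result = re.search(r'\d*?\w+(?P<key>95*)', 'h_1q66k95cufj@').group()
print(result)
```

h_1q66k95

Pattern: zero or more of a digit (lazy); then one or more of a word character; then the literal '9', then zero or more of the literal '5' (captured as 'key').
`search` walks the string left to right and returns the first match it finds.
The match spans [0:9] → 'h_1q66k95'.
Captured: group 1 = '95'.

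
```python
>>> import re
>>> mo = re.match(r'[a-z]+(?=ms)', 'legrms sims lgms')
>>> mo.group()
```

'legr'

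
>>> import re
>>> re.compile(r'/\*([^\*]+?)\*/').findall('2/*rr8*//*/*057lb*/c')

Scanning left to right: at [1:8] match '/*rr8*/', group 1 = 'rr8'; at [10:19] match '/*057lb*/', group 1 = '057lb'.
One capturing group, so `findall` returns just the captured substring from each match — 2 in all.

['rr8', '057lb']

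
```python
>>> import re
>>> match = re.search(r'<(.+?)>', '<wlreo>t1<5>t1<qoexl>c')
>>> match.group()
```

The match spans [0:7] → '<wlreo>'.

'<wlreo>'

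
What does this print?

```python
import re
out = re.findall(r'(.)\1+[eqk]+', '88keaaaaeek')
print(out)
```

['8', 'a']

The backreference `\1` re-matches whatever the first group consumed, character for character.
Matches: at [0:4] match '88ke', group 1 = '8'; at [4:11] match 'aaaaeek', group 1 = 'a'.
Because there's exactly one group, `findall` drops the full match and keeps group 1 from each hit.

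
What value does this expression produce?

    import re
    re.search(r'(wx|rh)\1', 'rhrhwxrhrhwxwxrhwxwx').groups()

('rh',)

The match spans [0:4] → 'rhrh'.
Captured: group 1 = 'rh'.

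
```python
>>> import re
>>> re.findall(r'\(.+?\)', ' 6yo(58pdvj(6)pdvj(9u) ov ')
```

['(58pdvj(6)', '(9u)']

Matches: at [4:14] → '(58pdvj(6)'; at [18:22] → '(9u)'.
`findall` yields the raw match text (2 of them) because the pattern has no groups.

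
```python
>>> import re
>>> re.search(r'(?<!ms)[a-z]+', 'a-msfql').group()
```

A negative assertion filters positions out without eating any characters.
The match spans [0:1] → 'a'.

'a'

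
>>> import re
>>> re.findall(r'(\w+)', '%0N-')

['0N']

Pattern: one or more of a word character (captured).
Matches: at [1:3] match '0N', group 1 = '0N'.
One capturing group, so `findall` returns just the captured substring from the one match — 1 in all.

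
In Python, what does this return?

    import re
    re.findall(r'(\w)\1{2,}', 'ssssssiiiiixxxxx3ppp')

The backreference `\1` re-matches whatever the first group consumed, character for character.
Matches: at [0:6] match 'ssssss', group 1 = 's'; at [6:11] match 'iiiii', group 1 = 'i'; at [11:16] match 'xxxxx', group 1 = 'x'; at [17:20] match 'ppp', group 1 = 'p'.
With a single group, `findall` returns only what that group captured — 4 items.

['s', 'i', 'x', 'p']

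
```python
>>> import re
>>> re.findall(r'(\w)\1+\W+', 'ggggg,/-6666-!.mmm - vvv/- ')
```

`\1` has to match the exact text group 1 already captured.
`findall` collects group 1 from each match (4 total).

['g', '6', 'm', 'v']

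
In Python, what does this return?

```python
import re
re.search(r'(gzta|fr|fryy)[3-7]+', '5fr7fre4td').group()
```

'fr7'

`re.search` tries every starting position until one works.
The match spans [1:4] → 'fr7'.
Captured: group 1 = 'fr'.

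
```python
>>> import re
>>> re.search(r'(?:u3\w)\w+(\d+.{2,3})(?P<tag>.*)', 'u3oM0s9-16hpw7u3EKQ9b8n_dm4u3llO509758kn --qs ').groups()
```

('9-16', 'hpw7u3EKQ9b8n_dm4u3llO509758kn --qs ')

The pattern matches the literal 'u3', then a word character (non-capturing group); then one or more of a word character; then one or more of a digit, then 2 to 3 of any character (captured); then zero or more of any character (captured as 'tag').
Unlike `match`, `search` isn't anchored — it looks for the pattern anywhere in the string.
The match spans [0:46] → 'u3oM0s9-16hpw7u3EKQ9b8n_dm4u3llO509758kn --qs '.
Captured: group 1 = '9-16', group 2 = 'hpw7u3EKQ9b8n_dm4u3llO509758kn --qs '.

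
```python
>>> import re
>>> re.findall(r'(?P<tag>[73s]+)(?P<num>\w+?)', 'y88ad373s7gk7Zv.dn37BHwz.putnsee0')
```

The pattern matches one or more of one of [73s] (captured as 'tag'); then one or more of a word character (lazy) (captured as 'num').
A non-greedy quantifier consumes as few characters as it can — just enough that the remainder of the pattern still matches from where it stops; whatever follows it matches normally.
Walking the string: at [5:11] match '373s7g', groups = ('373s7', 'g'); at [12:14] match '7Z', groups = ('7', 'Z'); at [18:21] match '37B', groups = ('37', 'B'); at [29:31] match 'se', groups = ('s', 'e').
With 2 capturing groups, `findall` returns a 2-tuple per match.

[('373s7', 'g'), ('7', 'Z'), ('37', 'B'), ('s', 'e')]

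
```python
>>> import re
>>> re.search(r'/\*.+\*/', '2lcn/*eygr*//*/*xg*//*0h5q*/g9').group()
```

'/*eygr*//*/*xg*//*0h5q*/'

The match spans [4:28] → '/*eygr*//*/*xg*//*0h5q*/'.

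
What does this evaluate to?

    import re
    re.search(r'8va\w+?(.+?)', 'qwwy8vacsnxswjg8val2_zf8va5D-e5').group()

'8vacs'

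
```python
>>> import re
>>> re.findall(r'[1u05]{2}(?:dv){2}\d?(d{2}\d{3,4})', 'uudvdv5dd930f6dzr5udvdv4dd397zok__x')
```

The pattern matches exactly 2 of one of [1u05], then the literal 'dv' repeated 2 times, then optionally a digit; then exactly 2 of a literal 'd', then 3 to 4 of a digit (captured).
Matches: at [0:12] match 'uudvdv5dd930', group 1 = 'dd930'; at [17:29] match '5udvdv4dd397', group 1 = 'dd397'.
One capturing group, so `findall` returns just the captured substring from each match — 2 in all.

['dd930', 'dd397']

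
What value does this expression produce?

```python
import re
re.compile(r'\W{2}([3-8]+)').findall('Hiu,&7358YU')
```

['7358']

The pattern matches exactly 2 of a non-word character; then one or more of a character in [3-8] (captured).
Matches: at [3:9] match ',&7358', group 1 = '7358'.
Because there's exactly one group, `findall` drops the full match and keeps group 1 from the one hit.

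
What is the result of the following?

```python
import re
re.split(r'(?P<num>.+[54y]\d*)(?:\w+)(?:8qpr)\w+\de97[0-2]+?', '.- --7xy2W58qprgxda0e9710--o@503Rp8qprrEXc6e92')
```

['', '.- --7xy2', '0--o@503Rp8qprrEXc6e92']

Because the pattern has a capturing group, `split` also inserts each captured text between the pieces.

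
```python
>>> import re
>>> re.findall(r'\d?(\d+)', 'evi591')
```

['91']

The pattern matches optionally a digit; then one or more of a digit (captured).
Matches: at [3:6] match '591', group 1 = '91'.
Because there's exactly one group, `findall` drops the full match and keeps group 1 from the one hit.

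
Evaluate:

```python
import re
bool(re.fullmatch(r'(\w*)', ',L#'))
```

`re.fullmatch` requires the pattern to consume the entire string.
Here the string isn't matched end-to-end, so the call returns None, and `bool(None)` is False.

False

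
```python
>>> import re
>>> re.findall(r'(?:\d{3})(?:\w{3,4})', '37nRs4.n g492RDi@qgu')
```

['492RDi']

This matches exactly 3 of a digit (non-capturing group); then 3 to 4 of a word character (non-capturing group).
`findall` yields the raw match text (1 of them) because the pattern has no groups.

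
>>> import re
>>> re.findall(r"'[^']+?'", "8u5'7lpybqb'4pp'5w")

["'7lpybqb'"]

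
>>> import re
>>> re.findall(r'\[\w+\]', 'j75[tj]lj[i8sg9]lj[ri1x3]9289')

['[tj]', '[i8sg9]', '[ri1x3]']

Walking the string: at [3:7] → '[tj]'; at [9:16] → '[i8sg9]'; at [18:25] → '[ri1x3]'.
Since nothing is captured, `findall` lists the 3 matched substrings directly.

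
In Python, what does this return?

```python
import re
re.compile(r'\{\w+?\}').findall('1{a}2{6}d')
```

Since nothing is captured, `findall` lists the 2 matched substrings directly.

['{a}', '{6}']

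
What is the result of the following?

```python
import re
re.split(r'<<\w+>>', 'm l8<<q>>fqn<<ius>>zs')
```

['m l8', 'fqn', 'zs']

Matches to split on: at [4:9] → '<<q>>'; at [12:19] → '<<ius>>'.
`split` removes every match and returns the 3 fragments in between.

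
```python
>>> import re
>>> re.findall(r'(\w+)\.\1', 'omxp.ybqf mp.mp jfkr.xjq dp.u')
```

['mp']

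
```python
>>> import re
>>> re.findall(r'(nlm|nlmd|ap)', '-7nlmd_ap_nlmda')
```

The regex engine tests alternatives in the order written; an earlier branch that matches wins even if a later one would match more.
`findall` collects group 1 from each match (3 total).

['nlm', 'ap', 'nlm']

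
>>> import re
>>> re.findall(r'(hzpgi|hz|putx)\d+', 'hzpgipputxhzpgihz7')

['hz']

With a single group, `findall` returns only what that group captured — 1 item.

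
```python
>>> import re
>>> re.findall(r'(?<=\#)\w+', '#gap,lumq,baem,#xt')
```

The `(?=…)`/`(?<=…)` assertion just peeks at neighbouring text; it doesn't advance the match position.
Since nothing is captured, `findall` lists the 2 matched substrings directly.

['gap', 'xt']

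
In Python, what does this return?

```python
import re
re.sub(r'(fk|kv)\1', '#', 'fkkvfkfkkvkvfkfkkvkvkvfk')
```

'fkkv####kvfk'

`\1` has to match the exact text group 1 already captured.
Matches: at [4:8] → 'fkfk'; at [8:12] → 'kvkv'; at [12:16] → 'fkfk'; at [16:20] → 'kvkv'.
Each match is replaced by '#'.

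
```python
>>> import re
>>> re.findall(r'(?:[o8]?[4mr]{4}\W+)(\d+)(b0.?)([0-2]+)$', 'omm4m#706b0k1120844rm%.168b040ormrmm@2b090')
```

[('2', 'b09', '0')]

The pattern matches optionally one of [o8], then exactly 4 of one of [4mr], then one or more of a non-word character (non-capturing group); then one or more of a digit (captured); then the literal 'b0', then optionally any character (captured); then one or more of a character in [0-2] (captured); then anchored at the end.
Scanning left to right: at [32:42] match 'mrmm@2b090', groups = ('2', 'b09', '0').
With 3 capturing groups, `findall` returns a 3-tuple per match.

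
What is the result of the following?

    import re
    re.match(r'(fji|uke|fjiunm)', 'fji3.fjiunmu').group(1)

`match` is anchored at position 0; if the pattern doesn't fit there, it returns None.
The match spans [0:3] → 'fji'.
Captured: group 1 = 'fji'.

'fji'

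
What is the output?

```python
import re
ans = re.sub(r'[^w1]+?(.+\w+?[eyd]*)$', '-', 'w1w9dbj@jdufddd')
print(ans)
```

The pattern matches one or more of any character except [w1] (lazy); then one or more of any character, then one or more of a word character (lazy), then zero or more of one of [eyd] (captured); then anchored at the end.
Matches: at [3:15] → '9dbj@jdufddd'.
`sub` substitutes '-' at each match site.

w1w-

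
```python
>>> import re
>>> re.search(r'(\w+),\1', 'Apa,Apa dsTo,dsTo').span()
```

`\1` is not a pattern — it's the concrete string captured by group 1, re-applied verbatim.
`re.search` tries every starting position until one works.
The match spans [0:7] → 'Apa,Apa'.
Captured: group 1 = 'Apa'.

(0, 7)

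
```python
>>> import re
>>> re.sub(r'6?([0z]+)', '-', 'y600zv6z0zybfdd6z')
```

'y-v-ybfdd-'

The pattern matches optionally a literal '6'; then one or more of one of [0z] (captured).
Matches: at [1:5] → '600z'; at [6:10] → '6z0z'; at [15:17] → '6z'.
Every occurrence is swapped for '-'.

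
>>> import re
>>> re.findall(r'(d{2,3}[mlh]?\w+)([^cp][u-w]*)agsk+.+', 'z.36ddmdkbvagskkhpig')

With 2 capturing groups, `findall` returns a 2-tuple per match.

[('ddmdkb', 'v')]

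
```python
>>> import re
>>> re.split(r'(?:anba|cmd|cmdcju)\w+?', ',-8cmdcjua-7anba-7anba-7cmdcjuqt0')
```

[',-8', 'jua-7anba-7anba-7', 'juqt0']

`|` is ordered: at each position the engine commits to the first alternative that works.
Matches to split on: at [3:7] → 'cmdc'; at [24:28] → 'cmdc'.
Each match becomes a cut point; 3 segments remain.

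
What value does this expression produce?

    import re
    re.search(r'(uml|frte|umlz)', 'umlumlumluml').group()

'uml'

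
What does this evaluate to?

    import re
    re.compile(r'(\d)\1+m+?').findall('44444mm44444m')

['4', '4']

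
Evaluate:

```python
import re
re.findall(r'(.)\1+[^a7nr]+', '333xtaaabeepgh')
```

['3', 'a']

`\1` has to match the exact text group 1 already captured.
Matches: at [0:5] match '333xt', group 1 = '3'; at [5:14] match 'aaabeepgh', group 1 = 'a'.
With a single group, `findall` returns only what that group captured — 2 items.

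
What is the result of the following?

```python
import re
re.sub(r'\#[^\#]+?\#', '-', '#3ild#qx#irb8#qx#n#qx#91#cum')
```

'-qx-qx-qx-cum'

Matches: at [0:6] → '#3ild#'; at [8:14] → '#irb8#'; at [16:19] → '#n#'; at [21:25] → '#91#'.
Each match is replaced by '-'.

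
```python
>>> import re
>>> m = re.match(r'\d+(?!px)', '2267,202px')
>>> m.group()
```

The negative lookaround is zero-width — it rules out positions where the adjacent text would match, without consuming anything.
`re.match` won't scan ahead — the pattern has to work from the very first character.
The match spans [0:4] → '2267'.

'2267'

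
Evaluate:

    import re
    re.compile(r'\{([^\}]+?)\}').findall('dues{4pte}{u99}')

Because there's exactly one group, `findall` drops the full match and keeps group 1 from each hit.

['4pte', 'u99']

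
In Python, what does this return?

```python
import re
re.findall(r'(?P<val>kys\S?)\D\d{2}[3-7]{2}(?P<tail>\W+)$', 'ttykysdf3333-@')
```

[('kysd', '-@')]

Pattern: the literal 'kys', then optionally a non-whitespace character (captured as 'val'); then a non-digit, then exactly 2 of a digit, then exactly 2 of a character in [3-7]; then one or more of a non-word character (captured as 'tail'); then anchored at the end.
Scanning left to right: at [3:14] match 'kysdf3333-@', groups = ('kysd', '-@').
With 2 capturing groups, `findall` returns a 2-tuple per match.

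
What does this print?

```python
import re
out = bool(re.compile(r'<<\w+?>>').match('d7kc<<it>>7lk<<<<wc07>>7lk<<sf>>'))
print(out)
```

False

`re.match` won't scan ahead — the pattern has to work from the very first character.
Here the string doesn't start with a match, so the call returns None, and `bool(None)` is False.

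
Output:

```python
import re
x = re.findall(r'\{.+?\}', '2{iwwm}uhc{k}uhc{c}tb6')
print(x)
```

Because the quantifier is non-greedy, it stops expanding at the earliest point where the rest of the pattern can succeed.
Walking the string: at [1:7] → '{iwwm}'; at [10:13] → '{k}'; at [16:19] → '{c}'.
No capturing groups, so `findall` returns the 3 full match strings.

['{iwwm}', '{k}', '{c}']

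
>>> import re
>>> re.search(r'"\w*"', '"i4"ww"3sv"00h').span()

(0, 4)

The match spans [0:4] → '"i4"'.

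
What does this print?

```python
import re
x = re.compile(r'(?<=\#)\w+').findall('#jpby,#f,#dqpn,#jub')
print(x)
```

The `(?=…)`/`(?<=…)` assertion just peeks at neighbouring text; it doesn't advance the match position.
Walking the string: at [1:5] → 'jpby'; at [7:8] → 'f'; at [10:14] → 'dqpn'; at [16:19] → 'jub'.
`findall` yields the raw match text (4 of them) because the pattern has no groups.

['jpby', 'f', 'dqpn', 'jub']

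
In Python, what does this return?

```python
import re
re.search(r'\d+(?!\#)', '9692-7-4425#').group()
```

'9692'

`(?!…)`/`(?<!…)` only lets a position through if the neighbouring text does NOT match; no characters are consumed.
The match spans [0:4] → '9692'.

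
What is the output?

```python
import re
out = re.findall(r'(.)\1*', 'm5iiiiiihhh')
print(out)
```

['m', '5', 'i', 'h']

The backreference `\1` re-matches whatever the first group consumed, character for character.
One capturing group, so `findall` returns just the captured substring from each match — 4 in all.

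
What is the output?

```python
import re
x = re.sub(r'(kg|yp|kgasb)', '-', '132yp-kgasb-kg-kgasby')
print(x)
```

The regex engine tests alternatives in the order written; an earlier branch that matches wins even if a later one would match more.
`sub` substitutes '-' at each match site.

132---asb----asby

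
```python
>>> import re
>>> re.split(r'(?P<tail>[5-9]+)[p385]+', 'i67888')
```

['i', '6788', '']

Pattern: one or more of a character in [5-9] (captured as 'tail'); then one or more of one of [p385].
Matches to split on: at [1:6] → '67888'.
Because the pattern has a capturing group, `split` also inserts each captured text between the pieces.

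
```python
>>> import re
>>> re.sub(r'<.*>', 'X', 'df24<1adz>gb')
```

Matches: at [4:10] → '<1adz>'.
Each match is replaced by 'X'.

'df24Xgb'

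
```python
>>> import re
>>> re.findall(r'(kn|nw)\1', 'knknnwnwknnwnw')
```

['kn', 'nw', 'nw']

`\1` is not a pattern — it's the concrete string captured by group 1, re-applied verbatim.
Scanning left to right: at [0:4] match 'knkn', group 1 = 'kn'; at [4:8] match 'nwnw', group 1 = 'nw'; at [10:14] match 'nwnw', group 1 = 'nw'.
One capturing group, so `findall` returns just the captured substring from each match — 3 in all.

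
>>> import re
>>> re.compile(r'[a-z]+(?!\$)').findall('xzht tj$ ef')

`(?!…)`/`(?<!…)` only lets a position through if the neighbouring text does NOT match; no characters are consumed.
No capturing groups, so `findall` returns the 3 full match strings.

['xzht', 't', 'ef']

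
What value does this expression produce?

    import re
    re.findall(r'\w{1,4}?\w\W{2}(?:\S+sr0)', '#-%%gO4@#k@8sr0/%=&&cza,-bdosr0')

['gO4@#k@8sr0/%=&&cza,-bdosr0']

The pattern matches 1 to 4 of a word character (lazy), then a word character; then exactly 2 of a non-word character; then one or more of a non-whitespace character, then the literal 'sr0' (non-capturing group).
Matches: at [4:31] → 'gO4@#k@8sr0/%=&&cza,-bdosr0'.
Since nothing is captured, `findall` lists the 1 matched substring directly.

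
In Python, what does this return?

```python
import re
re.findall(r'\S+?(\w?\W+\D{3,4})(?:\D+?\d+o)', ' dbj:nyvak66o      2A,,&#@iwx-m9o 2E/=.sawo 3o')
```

With the lazy modifier that quantifier settles for the fewest repetitions that let the rest of the pattern succeed (the atoms after it are unaffected and can still be greedy).
With a single group, `findall` returns only what that group captured — 3 items.

['j:nyva', 'A,,&#@iwx-', 'E/=.sawo']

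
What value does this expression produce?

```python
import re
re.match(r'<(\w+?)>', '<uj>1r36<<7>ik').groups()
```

('uj',)

`match` is anchored at position 0; if the pattern doesn't fit there, it returns None.
The match spans [0:4] → '<uj>'.
Captured: group 1 = 'uj'.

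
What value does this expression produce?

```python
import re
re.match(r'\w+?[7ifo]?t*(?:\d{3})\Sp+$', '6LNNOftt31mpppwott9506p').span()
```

(0, 23)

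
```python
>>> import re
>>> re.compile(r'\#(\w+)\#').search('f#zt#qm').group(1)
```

'zt'

`re.search` tries every starting position until one works.
The match spans [1:5] → '#zt#'.
Captured: group 1 = 'zt'.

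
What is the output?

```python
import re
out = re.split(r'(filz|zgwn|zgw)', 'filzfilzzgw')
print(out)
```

With a capturing group present, the delimiter's captured portion is kept in the result list.

['', 'filz', '', 'filz', '', 'zgw', '']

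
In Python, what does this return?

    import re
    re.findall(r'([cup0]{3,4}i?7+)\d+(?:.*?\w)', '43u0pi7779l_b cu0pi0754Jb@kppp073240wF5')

['u0pi777', 'ppp07']

A non-greedy quantifier consumes as few characters as it can — just enough that the remainder of the pattern still matches from where it stops; whatever follows it matches normally.
With a single group, `findall` returns only what that group captured — 2 items.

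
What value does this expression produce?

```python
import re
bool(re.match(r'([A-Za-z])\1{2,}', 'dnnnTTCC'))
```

False

`re.match` won't scan ahead — the pattern has to work from the very first character.
Here the pattern fails at index 0, so the call returns None, and `bool(None)` is False.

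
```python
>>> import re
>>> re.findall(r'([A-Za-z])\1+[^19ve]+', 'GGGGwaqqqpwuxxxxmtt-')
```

['G']

The backreference `\1` re-matches whatever the first group consumed, character for character.
Walking the string: at [0:20] match 'GGGGwaqqqpwuxxxxmtt-', group 1 = 'G'.
One capturing group, so `findall` returns just the captured substring from the one match — 1 in all.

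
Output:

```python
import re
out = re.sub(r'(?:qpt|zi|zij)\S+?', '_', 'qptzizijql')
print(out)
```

Branches in `(...|...)` are attempted left-to-right; the first branch that allows the whole pattern to succeed is taken.
Every occurrence is swapped for '_'.

_i_ql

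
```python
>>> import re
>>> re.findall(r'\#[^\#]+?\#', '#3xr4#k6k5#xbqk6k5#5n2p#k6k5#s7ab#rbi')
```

With no groups in the pattern, `findall` gives back each whole match — 3 here.

['#3xr4#', '#xbqk6k5#', '#k6k5#']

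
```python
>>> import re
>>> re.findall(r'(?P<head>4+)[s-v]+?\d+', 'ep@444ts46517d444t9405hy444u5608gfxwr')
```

['444', '444', '444']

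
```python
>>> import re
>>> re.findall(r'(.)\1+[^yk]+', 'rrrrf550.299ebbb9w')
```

['r']

The backreference `\1` re-matches whatever the first group consumed, character for character.
With a single group, `findall` returns only what that group captured — 1 item.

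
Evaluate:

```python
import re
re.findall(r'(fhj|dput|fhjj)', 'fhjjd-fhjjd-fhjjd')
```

Alternation isn't longest-match — the leftmost alternative that fits at this position is chosen.
Walking the string: at [0:3] match 'fhj', group 1 = 'fhj'; at [6:9] match 'fhj', group 1 = 'fhj'; at [12:15] match 'fhj', group 1 = 'fhj'.
With a single group, `findall` returns only what that group captured — 3 items.

['fhj', 'fhj', 'fhj']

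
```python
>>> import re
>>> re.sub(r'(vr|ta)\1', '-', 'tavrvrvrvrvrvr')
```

After group 1 captures some text, `\1` only succeeds where that same text appears again.
Matches: at [2:6] → 'vrvr'; at [6:10] → 'vrvr'; at [10:14] → 'vrvr'.
Each match is replaced by '-'.

'ta---'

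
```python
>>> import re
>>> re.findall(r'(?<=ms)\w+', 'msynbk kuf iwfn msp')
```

The lookaround is zero-width — it requires the adjacent text to match without consuming it, so the asserted text isn't part of the match.
With no groups in the pattern, `findall` gives back each whole match — 2 here.

['ynbk', 'p']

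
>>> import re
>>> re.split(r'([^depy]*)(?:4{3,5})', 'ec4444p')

['e', 'c4', 'p']

The pattern matches zero or more of any character except [depy] (captured); then 3 to 5 of a literal '4' (non-capturing group).
Matches to split on: at [1:6] → 'c4444'.
`re.split` interleaves the captured-group text with the surrounding fragments.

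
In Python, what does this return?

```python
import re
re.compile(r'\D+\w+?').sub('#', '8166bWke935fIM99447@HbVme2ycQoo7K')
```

The pattern matches one or more of a non-digit; then one or more of a word character (lazy).
A non-greedy quantifier consumes as few characters as it can — just enough that the remainder of the pattern still matches from where it stops; whatever follows it matches normally.
Matches: at [4:9] → 'bWke9'; at [11:15] → 'fIM9'; at [19:26] → '@HbVme2'; at [26:32] → 'ycQoo7'.
`sub` substitutes '#' at each match site.

'8166#35#9447##K'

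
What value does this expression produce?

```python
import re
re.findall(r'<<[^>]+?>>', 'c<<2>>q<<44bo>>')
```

Walking the string: at [1:6] → '<<2>>'; at [7:15] → '<<44bo>>'.
`findall` yields the raw match text (2 of them) because the pattern has no groups.

['<<2>>', '<<44bo>>']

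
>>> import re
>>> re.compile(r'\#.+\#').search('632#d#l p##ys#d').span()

`search` walks the string left to right and returns the first match it finds.
The match spans [3:14] → '#d#l p##ys#'.

(3, 14)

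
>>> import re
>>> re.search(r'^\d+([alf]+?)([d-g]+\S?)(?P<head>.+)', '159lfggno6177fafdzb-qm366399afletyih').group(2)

The pattern matches anchored at the start of the string; then one or more of a digit; then one or more of one of [alf] (lazy) (captured); then one or more of a character in [d-g], then optionally a non-whitespace character (captured); then one or more of any character (captured as 'head').
With the lazy modifier that quantifier settles for the fewest repetitions that let the rest of the pattern succeed (the atoms after it are unaffected and can still be greedy).
Unlike `match`, `search` isn't anchored — it looks for the pattern anywhere in the string.
The match spans [0:36] → '159lfggno6177fafdzb-qm366399afletyih'.
Captured: group 1 = 'l', group 2 = 'fggn', group 3 = 'o6177fafdzb-qm366399afletyih'.

'fggn'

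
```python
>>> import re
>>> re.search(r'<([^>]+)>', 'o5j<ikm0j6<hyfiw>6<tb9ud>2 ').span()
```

(3, 17)

Unlike `match`, `search` isn't anchored — it looks for the pattern anywhere in the string.
The match spans [3:17] → '<ikm0j6<hyfiw>'.
Captured: group 1 = 'ikm0j6<hyfiw'.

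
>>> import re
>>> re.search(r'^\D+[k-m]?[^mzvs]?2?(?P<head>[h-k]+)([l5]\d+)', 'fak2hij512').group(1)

The pattern matches anchored at the start of the string; then one or more of a non-digit; then optionally a character in [k-m], then optionally any character except [mzvs], then optionally a literal '2'; then one or more of a character in [h-k] (captured as 'head'); then one of [l5], then one or more of a digit (captured).
`re.search` scans for the first position where the pattern succeeds.
The match spans [0:10] → 'fak2hij512'.
Captured: group 1 = 'hij', group 2 = '512'.

'hij'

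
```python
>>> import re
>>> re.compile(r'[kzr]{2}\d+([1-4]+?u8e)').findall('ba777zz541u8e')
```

['1u8e']

Pattern: exactly 2 of one of [kzr], then one or more of a digit; then one or more of a character in [1-4] (lazy), then the literal 'u8e' (captured).
Because there's exactly one group, `findall` drops the full match and keeps group 1 from the one hit.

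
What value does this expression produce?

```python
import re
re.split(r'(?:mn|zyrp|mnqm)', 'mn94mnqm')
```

['', '94', 'qm']

`|` is ordered: at each position the engine commits to the first alternative that works.
The string is cut at each match, leaving 3 pieces.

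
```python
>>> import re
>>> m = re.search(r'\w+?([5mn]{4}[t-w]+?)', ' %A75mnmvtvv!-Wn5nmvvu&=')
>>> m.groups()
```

('5mnmv',)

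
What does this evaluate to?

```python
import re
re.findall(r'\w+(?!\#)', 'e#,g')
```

['g']

`(?!…)`/`(?<!…)` only lets a position through if the neighbouring text does NOT match; no characters are consumed.
Matches: at [3:4] → 'g'.
`findall` yields the raw match text (1 of them) because the pattern has no groups.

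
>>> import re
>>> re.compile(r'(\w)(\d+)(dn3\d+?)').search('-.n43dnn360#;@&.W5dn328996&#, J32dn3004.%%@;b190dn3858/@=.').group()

The pattern matches a word character (captured); then one or more of a digit (captured); then the literal 'dn3', then one or more of a digit (lazy) (captured).
Because the quantifier is non-greedy, it stops expanding at the earliest point where the rest of the pattern can succeed.
Unlike `match`, `search` isn't anchored — it looks for the pattern anywhere in the string.
The match spans [16:22] → 'W5dn32'.
Captured: group 1 = 'W', group 2 = '5', group 3 = 'dn32'.

'W5dn32'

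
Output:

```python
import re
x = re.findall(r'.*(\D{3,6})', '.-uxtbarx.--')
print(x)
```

['.--']

The pattern matches zero or more of any character; then 3 to 6 of a non-digit (captured).
Walking the string: at [0:12] match '.-uxtbarx.--', group 1 = '.--'.
One capturing group, so `findall` returns just the captured substring from the one match — 1 in all.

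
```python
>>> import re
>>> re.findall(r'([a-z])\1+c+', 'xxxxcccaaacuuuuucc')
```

['x', 'a', 'u']

The backreference `\1` re-matches whatever the first group consumed, character for character.
Scanning left to right: at [0:7] match 'xxxxccc', group 1 = 'x'; at [7:11] match 'aaac', group 1 = 'a'; at [11:18] match 'uuuuucc', group 1 = 'u'.
One capturing group, so `findall` returns just the captured substring from each match — 3 in all.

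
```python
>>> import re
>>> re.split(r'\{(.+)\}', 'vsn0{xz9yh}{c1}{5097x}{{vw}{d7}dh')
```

['vsn0', 'xz9yh}{c1}{5097x}{{vw}{d7', 'dh']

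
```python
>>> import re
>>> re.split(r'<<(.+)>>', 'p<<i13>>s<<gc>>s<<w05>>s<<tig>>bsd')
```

With a capturing group present, the delimiter's captured portion is kept in the result list.

['p', 'i13>>s<<gc>>s<<w05>>s<<tig', 'bsd']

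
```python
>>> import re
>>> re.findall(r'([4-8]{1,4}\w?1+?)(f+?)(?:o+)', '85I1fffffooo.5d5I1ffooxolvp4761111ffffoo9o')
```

[('85I1', 'fffff'), ('5I1', 'ff'), ('4761111', 'ffff')]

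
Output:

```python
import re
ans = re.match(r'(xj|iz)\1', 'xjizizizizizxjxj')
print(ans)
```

`\1` is not a pattern — it's the concrete string captured by group 1, re-applied verbatim.
`re.match` only tries the pattern at the start of the string.
Here position 0 doesn't satisfy it, so the call returns None.

None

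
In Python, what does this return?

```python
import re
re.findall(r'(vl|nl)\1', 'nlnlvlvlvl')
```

The backreference `\1` re-matches whatever the first group consumed, character for character.
Walking the string: at [0:4] match 'nlnl', group 1 = 'nl'; at [4:8] match 'vlvl', group 1 = 'vl'.
Because there's exactly one group, `findall` drops the full match and keeps group 1 from each hit.

['nl', 'vl']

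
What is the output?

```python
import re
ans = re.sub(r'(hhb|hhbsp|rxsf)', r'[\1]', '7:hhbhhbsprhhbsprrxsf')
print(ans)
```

Alternation isn't longest-match — the leftmost alternative that fits at this position is chosen.
The replacement refers to a captured group, so each match is rewritten using its own captured text.

7:[hhb][hhb]spr[hhb]spr[rxsf]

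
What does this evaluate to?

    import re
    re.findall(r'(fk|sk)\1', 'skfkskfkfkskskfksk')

A backreference is literal: `\1` must see the identical characters the first group matched.
`findall` collects group 1 from each match (2 total).

['fk', 'sk']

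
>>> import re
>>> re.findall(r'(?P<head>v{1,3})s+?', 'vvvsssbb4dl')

Because there's exactly one group, `findall` drops the full match and keeps group 1 from the one hit.

['vvv']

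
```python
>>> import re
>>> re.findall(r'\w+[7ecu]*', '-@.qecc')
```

The pattern matches one or more of a word character; then zero or more of one of [7ecu].
With no groups in the pattern, `findall` gives back each whole match — 1 here.

['qecc']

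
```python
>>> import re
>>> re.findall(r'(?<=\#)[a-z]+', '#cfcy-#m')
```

['cfcy', 'm']

The `(?=…)`/`(?<=…)` assertion just peeks at neighbouring text; it doesn't advance the match position.
Walking the string: at [1:5] → 'cfcy'; at [7:8] → 'm'.
With no groups in the pattern, `findall` gives back each whole match — 2 here.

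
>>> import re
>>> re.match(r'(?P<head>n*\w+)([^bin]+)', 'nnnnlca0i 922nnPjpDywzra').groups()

The pattern matches zero or more of the literal 'n', then one or more of a word character (captured as 'head'); then one or more of any character except [bin] (captured).
With `match`, the pattern is implicitly anchored at the beginning.
The match spans [0:13] → 'nnnnlca0i 922'.
Captured: group 1 = 'nnnnlca0i', group 2 = ' 922'.

('nnnnlca0i', ' 922')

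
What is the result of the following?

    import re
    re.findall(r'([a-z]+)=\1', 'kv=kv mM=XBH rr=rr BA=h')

After group 1 captures some text, `\1` only succeeds where that same text appears again.
With a single group, `findall` returns only what that group captured — 2 items.

['kv', 'rr']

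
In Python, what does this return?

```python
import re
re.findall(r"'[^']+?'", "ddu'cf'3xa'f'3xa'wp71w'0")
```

["'cf'", "'f'", "'wp71w'"]

Scanning left to right: at [3:7] → "'cf'"; at [10:13] → "'f'"; at [16:23] → "'wp71w'".
No capturing groups, so `findall` returns the 3 full match strings.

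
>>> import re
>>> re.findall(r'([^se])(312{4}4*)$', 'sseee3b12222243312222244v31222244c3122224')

[('c', '3122224')]

The pattern matches any character except [se] (captured); then the literal '31', then exactly 4 of the literal '2', then zero or more of the literal '4' (captured); then anchored at the end.
With 2 capturing groups, `findall` returns a 2-tuple per match.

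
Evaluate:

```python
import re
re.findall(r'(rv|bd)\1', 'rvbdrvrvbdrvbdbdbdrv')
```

After group 1 captures some text, `\1` only succeeds where that same text appears again.
With a single group, `findall` returns only what that group captured — 2 items.

['rv', 'bd']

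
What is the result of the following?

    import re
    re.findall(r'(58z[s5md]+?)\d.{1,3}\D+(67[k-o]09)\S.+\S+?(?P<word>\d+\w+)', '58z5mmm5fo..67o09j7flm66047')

This matches the literal '58z', then one or more of one of [s5md] (lazy) (captured); then a digit, then 1 to 3 of any character, then one or more of a non-digit; then the literal '67', then a character in [k-o], then the literal '09' (captured); then a non-whitespace character, then one or more of any character, then one or more of a non-whitespace character (lazy); then one or more of a digit, then one or more of a word character (captured as 'word').
With 3 capturing groups, `findall` returns a 3-tuple per match.

[('58z5mmm', '67o09', '47')]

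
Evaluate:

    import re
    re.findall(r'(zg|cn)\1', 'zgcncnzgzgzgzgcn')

['cn', 'zg', 'zg']

A backreference is literal: `\1` must see the identical characters the first group matched.
Because there's exactly one group, `findall` drops the full match and keeps group 1 from each hit.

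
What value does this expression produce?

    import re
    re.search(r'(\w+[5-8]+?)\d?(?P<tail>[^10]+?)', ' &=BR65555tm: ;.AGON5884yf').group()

Pattern: one or more of a word character, then one or more of a character in [5-8] (lazy) (captured); then optionally a digit; then one or more of any character except [10] (lazy) (captured as 'tail').
The `?` after the quantifier makes it lazy — it takes as little as possible before letting the rest of the pattern try.
Unlike `match`, `search` isn't anchored — it looks for the pattern anywhere in the string.
The match spans [3:11] → 'BR65555t'.
Captured: group 1 = 'BR65555', group 2 = 't'.

'BR65555t'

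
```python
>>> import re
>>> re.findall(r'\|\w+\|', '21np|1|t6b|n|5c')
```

['|1|', '|n|']

`findall` yields the raw match text (2 of them) because the pattern has no groups.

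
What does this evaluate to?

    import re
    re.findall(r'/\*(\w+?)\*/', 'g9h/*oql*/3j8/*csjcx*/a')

Walking the string: at [3:10] match '/*oql*/', group 1 = 'oql'; at [13:22] match '/*csjcx*/', group 1 = 'csjcx'.
Because there's exactly one group, `findall` drops the full match and keeps group 1 from each hit.

['oql', 'csjcx']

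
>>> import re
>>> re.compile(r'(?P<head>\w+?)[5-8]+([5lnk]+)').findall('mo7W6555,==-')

[('mo7W', '5')]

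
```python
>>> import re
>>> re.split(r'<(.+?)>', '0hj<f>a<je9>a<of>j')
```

Because the pattern has a capturing group, `split` also inserts each captured text between the pieces.

['0hj', 'f', 'a', 'je9', 'a', 'of', 'j']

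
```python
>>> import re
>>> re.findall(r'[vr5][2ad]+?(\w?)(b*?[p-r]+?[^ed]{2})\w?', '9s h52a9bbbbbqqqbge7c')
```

[('9', 'bbbbbqqq')]

The pattern matches one of [vr5], then one or more of one of [2ad] (lazy); then optionally a word character (captured); then zero or more of the literal 'b' (lazy), then one or more of a character in [p-r] (lazy), then exactly 2 of any character except [ed] (captured); then optionally a word character.
With the lazy modifier that quantifier settles for the fewest repetitions that let the rest of the pattern succeed (the atoms after it are unaffected and can still be greedy).
Walking the string: at [4:17] match '52a9bbbbbqqqb', groups = ('9', 'bbbbbqqq').
`findall` packs the 2 group values into a tuple for every match.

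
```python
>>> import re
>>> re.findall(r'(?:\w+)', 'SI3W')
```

['SI3W']

The pattern matches one or more of a word character (non-capturing group).
No capturing groups, so `findall` returns the 1 full match string.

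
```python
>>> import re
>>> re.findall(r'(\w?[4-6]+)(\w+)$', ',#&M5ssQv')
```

Pattern: optionally a word character, then one or more of a character in [4-6] (captured); then one or more of a word character (captured); then anchored at the end.
Walking the string: at [3:9] match 'M5ssQv', groups = ('M5', 'ssQv').
Multiple groups make `findall` return tuples — one 2-tuple for the one match.

[('M5', 'ssQv')]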